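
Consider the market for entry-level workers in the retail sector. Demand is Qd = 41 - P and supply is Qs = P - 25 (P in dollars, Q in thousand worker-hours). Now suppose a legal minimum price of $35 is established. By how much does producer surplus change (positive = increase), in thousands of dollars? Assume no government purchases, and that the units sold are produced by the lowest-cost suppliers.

10

Setting quantity demanded equal to quantity supplied, 41 - P = P - 25, gives P* = 33 and Q* = 8.
Because the floor (35) lies above the market-clearing price, it is binding.
At P = 35: Qd = 41 - 35 = 6 and Qs = 35 - 25 = 10.
Producer surplus without the control is ½ · (33 - 25) · 8 = 32.
With the floor, 6 units are sold at 35. The supply price at Q = 6 is 31, so PS = ½ · [(35 - 25) + (35 - 31)] · 6 = 42.
Change in producer surplus = 42 - 32 = 10.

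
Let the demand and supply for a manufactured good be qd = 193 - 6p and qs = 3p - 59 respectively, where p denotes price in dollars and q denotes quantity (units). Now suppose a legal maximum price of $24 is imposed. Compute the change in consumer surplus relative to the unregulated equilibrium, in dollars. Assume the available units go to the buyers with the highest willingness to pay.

Without the control the market clears where 193 - 6p = 3p - 59, i.e. p* = 28 and q* = 25.
Since 24 < 28, the ceiling is binding.
At p = 24: qd = 193 - 6·24 = 49 and qs = 3·24 - 59 = 13.
Consumer surplus without the control is ½ · (193/6 - 28) · 25 = 625/12.
With the ceiling, 13 units are sold at 24 (assume they go to the highest-value buyers). The demand price at q = 13 is 30, so CS = ½ · [(193/6 - 24) + (30 - 24)] · 13 = 1105/12.
Change in consumer surplus = 1105/12 - 625/12 = 40.

40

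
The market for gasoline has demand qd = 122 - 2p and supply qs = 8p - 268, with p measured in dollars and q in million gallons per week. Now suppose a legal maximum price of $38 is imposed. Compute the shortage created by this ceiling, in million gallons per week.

10

In a free market, 122 - 2p = 8p - 268 gives the equilibrium p* = 39, q* = 44.
The ceiling of 38 is below the equilibrium price 39, so it binds.
At p = 38: qd = 122 - 2·38 = 46 and qs = 8·38 - 268 = 36.
Shortage = qd - qs = 46 - 36 = 10.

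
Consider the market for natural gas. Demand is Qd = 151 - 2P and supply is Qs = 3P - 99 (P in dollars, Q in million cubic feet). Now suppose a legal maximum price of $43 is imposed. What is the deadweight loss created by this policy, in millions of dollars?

183.75

Without the control the market clears where 151 - 2P = 3P - 99, i.e. P* = 50 and Q* = 51.
The ceiling of 43 is below the equilibrium price 50, so it binds.
At P = 43: Qd = 151 - 2·43 = 65 and Qs = 3·43 - 99 = 30.
Quantity traded falls to 30. At Q = 30 the demand price is (151 - 30)/2 = 60.5 and the supply price is (99 + 30)/3 = 43.
Deadweight loss = ½ · (60.5 - 43) · (51 - 30) = ½ · 17.5 · 21 = 183.75.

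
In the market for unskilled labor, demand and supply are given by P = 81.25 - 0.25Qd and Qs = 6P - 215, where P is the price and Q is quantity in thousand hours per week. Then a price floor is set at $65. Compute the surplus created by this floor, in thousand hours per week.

Rearranging demand gives Qd = 325 - 4P. Without the control the market clears where 325 - 4P = 6P - 215, i.e. P* = 54 and Q* = 109.
The floor of 65 is above the equilibrium price 54, so it binds.
At P = 65: Qd = 325 - 4·65 = 65 and Qs = 6·65 - 215 = 175.
Surplus = Qs - Qd = 175 - 65 = 110.

110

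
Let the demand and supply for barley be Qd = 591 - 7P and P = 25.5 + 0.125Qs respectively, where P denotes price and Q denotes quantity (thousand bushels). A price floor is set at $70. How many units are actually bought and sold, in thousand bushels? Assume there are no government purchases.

Rearranging supply gives Qs = 8P - 204. Setting quantity demanded equal to quantity supplied, 591 - 7P = 8P - 204, gives P* = 53 and Q* = 220.
Because the floor (70) lies above the market-clearing price, it is binding.
At P = 70: Qd = 591 - 7·70 = 101 and Qs = 8·70 - 204 = 356.
The quantity actually transacted is the short side, demand: 101.

101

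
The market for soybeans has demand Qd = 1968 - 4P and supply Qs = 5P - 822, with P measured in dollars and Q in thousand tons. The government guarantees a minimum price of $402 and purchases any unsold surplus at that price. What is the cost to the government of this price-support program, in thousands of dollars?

Equilibrium: 1968 - 4P = 5P - 822, so 2790 = 9P and P* = 310, Q* = 728.
Since 402 > 310, the floor is binding.
At P = 402: Qd = 1968 - 4·402 = 360 and Qs = 5·402 - 822 = 1188.
Surplus = Qs - Qd = 828.
Government expenditure = surplus × support price = 828 × 402 = 332856.

332856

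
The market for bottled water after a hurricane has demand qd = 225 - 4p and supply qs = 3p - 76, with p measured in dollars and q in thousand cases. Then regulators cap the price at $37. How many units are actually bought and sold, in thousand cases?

Without the control the market clears where 225 - 4p = 3p - 76, i.e. p* = 43 and q* = 53.
Because the ceiling (37) lies below the market-clearing price, it is binding.
At p = 37: qd = 225 - 4·37 = 77 and qs = 3·37 - 76 = 35.
The quantity actually transacted is the short side, supply: 35.

35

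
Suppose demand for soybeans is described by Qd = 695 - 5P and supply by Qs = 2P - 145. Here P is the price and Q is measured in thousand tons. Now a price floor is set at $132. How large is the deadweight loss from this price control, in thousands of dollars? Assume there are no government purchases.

1260

Setting quantity demanded equal to quantity supplied, 695 - 5P = 2P - 145, gives P* = 120 and Q* = 95.
Because the floor (132) lies above the market-clearing price, it is binding.
At P = 132: Qd = 695 - 5·132 = 35 and Qs = 2·132 - 145 = 119.
Quantity traded falls to 35. At Q = 35 the demand price is (695 - 35)/5 = 132 and the supply price is (145 + 35)/2 = 90.
Deadweight loss = ½ · (132 - 90) · (95 - 35) = ½ · 42 · 60 = 1260.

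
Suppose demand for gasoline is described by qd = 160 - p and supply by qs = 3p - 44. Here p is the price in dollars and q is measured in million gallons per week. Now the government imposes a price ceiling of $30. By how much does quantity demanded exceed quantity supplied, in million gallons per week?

In a free market, 160 - p = 3p - 44 gives the equilibrium p* = 51, q* = 109.
The ceiling of 30 is below the equilibrium price 51, so it binds.
At p = 30: qd = 160 - 30 = 130 and qs = 3·30 - 44 = 46.
Shortage = qd - qs = 130 - 46 = 84.

84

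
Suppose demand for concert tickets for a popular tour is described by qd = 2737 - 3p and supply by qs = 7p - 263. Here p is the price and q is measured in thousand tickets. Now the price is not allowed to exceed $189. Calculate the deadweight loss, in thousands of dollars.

Setting quantity demanded equal to quantity supplied, 2737 - 3p = 7p - 263, gives p* = 300 and q* = 1837.
Because the ceiling (189) lies below the market-clearing price, it is binding.
At p = 189: qd = 2737 - 3·189 = 2170 and qs = 7·189 - 263 = 1060.
Quantity traded falls to 1060. At q = 1060 the demand price is (2737 - 1060)/3 = 559 and the supply price is (263 + 1060)/7 = 189.
Deadweight loss = ½ · (559 - 189) · (1837 - 1060) = ½ · 370 · 777 = 143745.

143745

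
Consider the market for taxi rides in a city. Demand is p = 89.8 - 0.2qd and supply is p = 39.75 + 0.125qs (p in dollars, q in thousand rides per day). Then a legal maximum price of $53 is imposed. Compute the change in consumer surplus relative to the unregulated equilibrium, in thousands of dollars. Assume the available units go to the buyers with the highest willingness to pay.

Rearranging demand gives qd = 449 - 5p; rearranging supply gives qs = 8p - 318. Setting quantity demanded equal to quantity supplied, 449 - 5p = 8p - 318, gives p* = 59 and q* = 154.
Because the ceiling (53) lies below the market-clearing price, it is binding.
At p = 53: qd = 449 - 5·53 = 184 and qs = 8·53 - 318 = 106.
Consumer surplus without the control is ½ · (89.8 - 59) · 154 = 2371.6.
With the ceiling, 106 units are sold at 53 (assume they go to the highest-value buyers). The demand price at q = 106 is 68.6, so CS = ½ · [(89.8 - 53) + (68.6 - 53)] · 106 = 2777.2.
Change in consumer surplus = 2777.2 - 2371.6 = 405.6.

405.6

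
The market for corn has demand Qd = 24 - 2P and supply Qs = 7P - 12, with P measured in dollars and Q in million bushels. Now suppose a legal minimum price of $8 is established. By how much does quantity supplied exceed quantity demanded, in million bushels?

36

Setting quantity demanded equal to quantity supplied, 24 - 2P = 7P - 12, gives P* = 4 and Q* = 16.
Since 8 > 4, the floor is binding.
At P = 8: Qd = 24 - 2·8 = 8 and Qs = 7·8 - 12 = 44.
Surplus = Qs - Qd = 44 - 8 = 36.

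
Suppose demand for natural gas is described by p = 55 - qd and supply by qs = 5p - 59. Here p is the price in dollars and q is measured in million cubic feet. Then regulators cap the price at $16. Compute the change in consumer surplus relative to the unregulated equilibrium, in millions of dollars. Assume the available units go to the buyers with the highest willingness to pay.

-49.5

Rearranging demand gives qd = 55 - p. Equilibrium: 55 - p = 5p - 59, so 114 = 6p and p* = 19, q* = 36.
The ceiling of 16 is below the equilibrium price 19, so it binds.
At p = 16: qd = 55 - 16 = 39 and qs = 5·16 - 59 = 21.
Consumer surplus without the control is ½ · (55 - 19) · 36 = 648.
With the ceiling, 21 units are sold at 16 (assume they go to the highest-value buyers). The demand price at q = 21 is 34, so CS = ½ · [(55 - 16) + (34 - 16)] · 21 = 598.5.
Change in consumer surplus = 598.5 - 648 = -49.5.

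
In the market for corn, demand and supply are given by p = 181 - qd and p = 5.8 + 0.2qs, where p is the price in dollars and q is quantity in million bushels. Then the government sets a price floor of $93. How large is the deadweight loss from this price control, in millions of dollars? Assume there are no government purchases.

2018.4

Rearranging demand gives qd = 181 - p; rearranging supply gives qs = 5p - 29. Without the control the market clears where 181 - p = 5p - 29, i.e. p* = 35 and q* = 146.
The floor of 93 is above the equilibrium price 35, so it binds.
At p = 93: qd = 181 - 93 = 88 and qs = 5·93 - 29 = 436.
Quantity traded falls to 88. At q = 88 the demand price is 181 - 88 = 93 and the supply price is (29 + 88)/5 = 23.4.
Deadweight loss = ½ · (93 - 23.4) · (146 - 88) = ½ · 69.6 · 58 = 2018.4.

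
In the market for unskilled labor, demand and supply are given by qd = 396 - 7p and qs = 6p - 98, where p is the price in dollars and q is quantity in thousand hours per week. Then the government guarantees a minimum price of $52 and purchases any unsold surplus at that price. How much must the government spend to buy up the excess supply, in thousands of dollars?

Without the control the market clears where 396 - 7p = 6p - 98, i.e. p* = 38 and q* = 130.
Because the floor (52) lies above the market-clearing price, it is binding.
At p = 52: qd = 396 - 7·52 = 32 and qs = 6·52 - 98 = 214.
Surplus = qs - qd = 182.
Government expenditure = surplus × support price = 182 × 52 = 9464.

9464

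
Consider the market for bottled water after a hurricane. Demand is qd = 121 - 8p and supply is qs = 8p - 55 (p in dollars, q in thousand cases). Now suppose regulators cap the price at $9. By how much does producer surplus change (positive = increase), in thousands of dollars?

In a free market, 121 - 8p = 8p - 55 gives the equilibrium p* = 11, q* = 33.
The ceiling of 9 is below the equilibrium price 11, so it binds.
At p = 9: qd = 121 - 8·9 = 49 and qs = 8·9 - 55 = 17.
Producer surplus without the control is ½ · (11 - 6.875) · 33 = 68.0625.
With the ceiling, producers sell 17 units at 9, so PS = ½ · (9 - 6.875) · 17 = 18.0625.
Change in producer surplus = 18.0625 - 68.0625 = -50.

-50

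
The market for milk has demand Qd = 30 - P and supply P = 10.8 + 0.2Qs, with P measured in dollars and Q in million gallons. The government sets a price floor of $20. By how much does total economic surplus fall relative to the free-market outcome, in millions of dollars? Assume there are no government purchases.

Rearranging supply gives Qs = 5P - 54. Without the control the market clears where 30 - P = 5P - 54, i.e. P* = 14 and Q* = 16.
The floor of 20 is above the equilibrium price 14, so it binds.
At P = 20: Qd = 30 - 20 = 10 and Qs = 5·20 - 54 = 46.
Quantity traded falls to 10. At Q = 10 the demand price is 30 - 10 = 20 and the supply price is (54 + 10)/5 = 12.8.
Deadweight loss = ½ · (20 - 12.8) · (16 - 10) = ½ · 7.2 · 6 = 21.6.

21.6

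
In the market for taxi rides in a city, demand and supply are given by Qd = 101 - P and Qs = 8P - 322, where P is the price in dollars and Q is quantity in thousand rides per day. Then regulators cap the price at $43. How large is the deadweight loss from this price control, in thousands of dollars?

576

Equilibrium: 101 - P = 8P - 322, so 423 = 9P and P* = 47, Q* = 54.
Since 43 < 47, the ceiling is binding.
At P = 43: Qd = 101 - 43 = 58 and Qs = 8·43 - 322 = 22.
Quantity traded falls to 22. At Q = 22 the demand price is 101 - 22 = 79 and the supply price is (322 + 22)/8 = 43.
Deadweight loss = ½ · (79 - 43) · (54 - 22) = ½ · 36 · 32 = 576.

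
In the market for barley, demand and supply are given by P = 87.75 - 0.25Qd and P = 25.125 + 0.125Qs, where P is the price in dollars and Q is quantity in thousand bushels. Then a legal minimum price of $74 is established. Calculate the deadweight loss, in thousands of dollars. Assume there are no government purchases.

2352

Rearranging demand gives Qd = 351 - 4P; rearranging supply gives Qs = 8P - 201. Setting quantity demanded equal to quantity supplied, 351 - 4P = 8P - 201, gives P* = 46 and Q* = 167.
Because the floor (74) lies above the market-clearing price, it is binding.
At P = 74: Qd = 351 - 4·74 = 55 and Qs = 8·74 - 201 = 391.
Quantity traded falls to 55. At Q = 55 the demand price is (351 - 55)/4 = 74 and the supply price is (201 + 55)/8 = 32.
Deadweight loss = ½ · (74 - 32) · (167 - 55) = ½ · 42 · 112 = 2352.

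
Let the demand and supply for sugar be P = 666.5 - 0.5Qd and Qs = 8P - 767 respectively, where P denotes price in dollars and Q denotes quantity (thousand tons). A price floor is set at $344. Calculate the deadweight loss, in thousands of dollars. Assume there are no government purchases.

22445

Rearranging demand gives Qd = 1333 - 2P. In a free market, 1333 - 2P = 8P - 767 gives the equilibrium P* = 210, Q* = 913.
Since 344 > 210, the floor is binding.
At P = 344: Qd = 1333 - 2·344 = 645 and Qs = 8·344 - 767 = 1985.
Quantity traded falls to 645. At Q = 645 the demand price is (1333 - 645)/2 = 344 and the supply price is (767 + 645)/8 = 176.5.
Deadweight loss = ½ · (344 - 176.5) · (913 - 645) = ½ · 167.5 · 268 = 22445.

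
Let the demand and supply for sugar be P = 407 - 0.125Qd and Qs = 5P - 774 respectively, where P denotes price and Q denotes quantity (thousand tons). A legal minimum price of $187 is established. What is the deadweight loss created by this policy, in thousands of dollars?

Rearranging demand gives Qd = 3256 - 8P. Without the control the market clears where 3256 - 8P = 5P - 774, i.e. P* = 310 and Q* = 776.
The floor of 187 is below the equilibrium price 310, so it is not binding; the market clears at P* = 310, Q* = 776.
Since the control does not bind, no trades are prevented and deadweight loss is zero.

0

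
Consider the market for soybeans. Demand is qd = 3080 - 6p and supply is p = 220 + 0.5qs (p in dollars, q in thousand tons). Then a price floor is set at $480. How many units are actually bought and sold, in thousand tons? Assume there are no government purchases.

200

Rearranging supply gives qs = 2p - 440. Setting quantity demanded equal to quantity supplied, 3080 - 6p = 2p - 440, gives p* = 440 and q* = 440.
The floor of 480 is above the equilibrium price 440, so it binds.
At p = 480: qd = 3080 - 6·480 = 200 and qs = 2·480 - 440 = 520.
The quantity actually transacted is the short side, demand: 200.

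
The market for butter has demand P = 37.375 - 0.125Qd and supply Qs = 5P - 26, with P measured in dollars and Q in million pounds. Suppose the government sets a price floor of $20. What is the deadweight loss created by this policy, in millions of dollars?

Rearranging demand gives Qd = 299 - 8P. Equilibrium: 299 - 8P = 5P - 26, so 325 = 13P and P* = 25, Q* = 99.
Since 20 is below P* = 25, the floor does not bind and the free-market outcome prevails.
Since the control does not bind, no trades are prevented and deadweight loss is zero.

0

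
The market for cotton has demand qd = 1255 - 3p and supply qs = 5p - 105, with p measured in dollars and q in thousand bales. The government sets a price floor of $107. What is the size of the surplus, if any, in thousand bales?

0

In a free market, 1255 - 3p = 5p - 105 gives the equilibrium p* = 170, q* = 745.
Since 107 is below p* = 170, the floor does not bind and the free-market outcome prevails.
Since the control does not bind, there is no surplus.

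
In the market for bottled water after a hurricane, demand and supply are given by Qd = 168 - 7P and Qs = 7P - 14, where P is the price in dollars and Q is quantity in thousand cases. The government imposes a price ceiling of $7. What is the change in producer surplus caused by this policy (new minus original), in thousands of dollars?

-336

In a free market, 168 - 7P = 7P - 14 gives the equilibrium P* = 13, Q* = 77.
Because the ceiling (7) lies below the market-clearing price, it is binding.
At P = 7: Qd = 168 - 7·7 = 119 and Qs = 7·7 - 14 = 35.
Producer surplus without the control is ½ · (13 - 2) · 77 = 423.5.
With the ceiling, producers sell 35 units at 7, so PS = ½ · (7 - 2) · 35 = 87.5.
Change in producer surplus = 87.5 - 423.5 = -336.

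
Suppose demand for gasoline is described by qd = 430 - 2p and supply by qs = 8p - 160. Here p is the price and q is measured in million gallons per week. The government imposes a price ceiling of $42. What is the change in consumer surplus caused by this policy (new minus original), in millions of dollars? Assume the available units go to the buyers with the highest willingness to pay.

-1632

Equilibrium: 430 - 2p = 8p - 160, so 590 = 10p and p* = 59, q* = 312.
The ceiling of 42 is below the equilibrium price 59, so it binds.
At p = 42: qd = 430 - 2·42 = 346 and qs = 8·42 - 160 = 176.
Consumer surplus without the control is ½ · (215 - 59) · 312 = 24336.
With the ceiling, 176 units are sold at 42 (assume they go to the highest-value buyers). The demand price at q = 176 is 127, so CS = ½ · [(215 - 42) + (127 - 42)] · 176 = 22704.
Change in consumer surplus = 22704 - 24336 = -1632.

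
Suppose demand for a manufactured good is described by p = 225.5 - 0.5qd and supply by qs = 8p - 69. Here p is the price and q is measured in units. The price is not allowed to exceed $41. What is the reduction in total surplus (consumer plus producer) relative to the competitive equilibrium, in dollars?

Rearranging demand gives qd = 451 - 2p. Equilibrium: 451 - 2p = 8p - 69, so 520 = 10p and p* = 52, q* = 347.
The ceiling of 41 is below the equilibrium price 52, so it binds.
At p = 41: qd = 451 - 2·41 = 369 and qs = 8·41 - 69 = 259.
Quantity traded falls to 259. At q = 259 the demand price is (451 - 259)/2 = 96 and the supply price is (69 + 259)/8 = 41.
Deadweight loss = ½ · (96 - 41) · (347 - 259) = ½ · 55 · 88 = 2420.

2420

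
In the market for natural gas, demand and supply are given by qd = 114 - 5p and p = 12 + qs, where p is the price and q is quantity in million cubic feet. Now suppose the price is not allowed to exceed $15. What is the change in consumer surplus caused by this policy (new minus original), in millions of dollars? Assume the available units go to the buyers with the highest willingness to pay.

14.4

Rearranging supply gives qs = p - 12. Without the control the market clears where 114 - 5p = p - 12, i.e. p* = 21 and q* = 9.
Since 15 < 21, the ceiling is binding.
At p = 15: qd = 114 - 5·15 = 39 and qs = 15 - 12 = 3.
Consumer surplus without the control is ½ · (22.8 - 21) · 9 = 8.1.
With the ceiling, 3 units are sold at 15 (assume they go to the highest-value buyers). The demand price at q = 3 is 22.2, so CS = ½ · [(22.8 - 15) + (22.2 - 15)] · 3 = 22.5.
Change in consumer surplus = 22.5 - 8.1 = 14.4.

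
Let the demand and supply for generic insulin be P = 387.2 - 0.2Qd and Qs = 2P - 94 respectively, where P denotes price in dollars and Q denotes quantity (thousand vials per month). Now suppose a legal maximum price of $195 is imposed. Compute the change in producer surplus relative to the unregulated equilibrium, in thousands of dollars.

-37145

Rearranging demand gives Qd = 1936 - 5P. In a free market, 1936 - 5P = 2P - 94 gives the equilibrium P* = 290, Q* = 486.
Because the ceiling (195) lies below the market-clearing price, it is binding.
At P = 195: Qd = 1936 - 5·195 = 961 and Qs = 2·195 - 94 = 296.
Producer surplus without the control is ½ · (290 - 47) · 486 = 59049.
With the ceiling, producers sell 296 units at 195, so PS = ½ · (195 - 47) · 296 = 21904.
Change in producer surplus = 21904 - 59049 = -37145.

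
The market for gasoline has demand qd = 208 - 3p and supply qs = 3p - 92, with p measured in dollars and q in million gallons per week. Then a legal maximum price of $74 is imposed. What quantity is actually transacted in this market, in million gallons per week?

Equilibrium: 208 - 3p = 3p - 92, so 300 = 6p and p* = 50, q* = 58.
The ceiling of 74 is above the equilibrium price 50, so it is not binding; the market clears at p* = 50, q* = 58.

58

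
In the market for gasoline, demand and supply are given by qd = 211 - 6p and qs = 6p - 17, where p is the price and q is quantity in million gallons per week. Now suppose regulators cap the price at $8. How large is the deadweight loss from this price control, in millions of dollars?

Equilibrium: 211 - 6p = 6p - 17, so 228 = 12p and p* = 19, q* = 97.
Because the ceiling (8) lies below the market-clearing price, it is binding.
At p = 8: qd = 211 - 6·8 = 163 and qs = 6·8 - 17 = 31.
Quantity traded falls to 31. At q = 31 the demand price is (211 - 31)/6 = 30 and the supply price is (17 + 31)/6 = 8.
Deadweight loss = ½ · (30 - 8) · (97 - 31) = ½ · 22 · 66 = 726.

726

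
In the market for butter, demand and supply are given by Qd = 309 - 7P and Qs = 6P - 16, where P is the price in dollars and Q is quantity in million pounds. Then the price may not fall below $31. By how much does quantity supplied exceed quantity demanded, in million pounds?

Setting quantity demanded equal to quantity supplied, 309 - 7P = 6P - 16, gives P* = 25 and Q* = 134.
Since 31 > 25, the floor is binding.
At P = 31: Qd = 309 - 7·31 = 92 and Qs = 6·31 - 16 = 170.
Surplus = Qs - Qd = 170 - 92 = 78.

78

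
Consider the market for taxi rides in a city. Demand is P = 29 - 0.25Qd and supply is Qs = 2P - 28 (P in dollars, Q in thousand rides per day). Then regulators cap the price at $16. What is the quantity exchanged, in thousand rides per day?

4

Rearranging demand gives Qd = 116 - 4P. Without the control the market clears where 116 - 4P = 2P - 28, i.e. P* = 24 and Q* = 20.
The ceiling of 16 is below the equilibrium price 24, so it binds.
At P = 16: Qd = 116 - 4·16 = 52 and Qs = 2·16 - 28 = 4.
The quantity actually transacted is the short side, supply: 4.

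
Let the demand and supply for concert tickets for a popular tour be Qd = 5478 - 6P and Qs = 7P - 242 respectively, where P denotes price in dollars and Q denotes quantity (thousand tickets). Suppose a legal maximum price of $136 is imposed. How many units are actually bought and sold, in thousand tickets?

In a free market, 5478 - 6P = 7P - 242 gives the equilibrium P* = 440, Q* = 2838.
Since 136 < 440, the ceiling is binding.
At P = 136: Qd = 5478 - 6·136 = 4662 and Qs = 7·136 - 242 = 710.
The quantity actually transacted is the short side, supply: 710.

710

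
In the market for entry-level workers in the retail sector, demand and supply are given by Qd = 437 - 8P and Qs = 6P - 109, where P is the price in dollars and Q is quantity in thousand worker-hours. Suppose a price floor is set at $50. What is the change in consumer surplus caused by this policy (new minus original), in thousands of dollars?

-891

Equilibrium: 437 - 8P = 6P - 109, so 546 = 14P and P* = 39, Q* = 125.
The floor of 50 is above the equilibrium price 39, so it binds.
At P = 50: Qd = 437 - 8·50 = 37 and Qs = 6·50 - 109 = 191.
Consumer surplus without the control is ½ · (54.625 - 39) · 125 = 976.5625.
With the floor, consumers buy 37 units at 50, so CS = ½ · (54.625 - 50) · 37 = 85.5625.
Change in consumer surplus = 85.5625 - 976.5625 = -891.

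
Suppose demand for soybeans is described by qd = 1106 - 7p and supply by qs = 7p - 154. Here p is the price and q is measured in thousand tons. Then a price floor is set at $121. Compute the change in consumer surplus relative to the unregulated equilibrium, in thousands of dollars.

-11392.5

Without the control the market clears where 1106 - 7p = 7p - 154, i.e. p* = 90 and q* = 476.
Since 121 > 90, the floor is binding.
At p = 121: qd = 1106 - 7·121 = 259 and qs = 7·121 - 154 = 693.
Consumer surplus without the control is ½ · (158 - 90) · 476 = 16184.
With the floor, consumers buy 259 units at 121, so CS = ½ · (158 - 121) · 259 = 4791.5.
Change in consumer surplus = 4791.5 - 16184 = -11392.5.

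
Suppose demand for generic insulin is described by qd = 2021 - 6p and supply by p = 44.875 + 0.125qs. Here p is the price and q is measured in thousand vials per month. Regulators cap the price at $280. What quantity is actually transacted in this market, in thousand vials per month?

Rearranging supply gives qs = 8p - 359. Setting quantity demanded equal to quantity supplied, 2021 - 6p = 8p - 359, gives p* = 170 and q* = 1001.
Since 280 is above p* = 170, the ceiling does not bind and the free-market outcome prevails.

1001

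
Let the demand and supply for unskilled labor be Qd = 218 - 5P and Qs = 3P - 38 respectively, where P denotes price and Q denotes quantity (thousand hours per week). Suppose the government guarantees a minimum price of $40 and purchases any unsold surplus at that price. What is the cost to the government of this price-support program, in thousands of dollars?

2560

Equilibrium: 218 - 5P = 3P - 38, so 256 = 8P and P* = 32, Q* = 58.
Because the floor (40) lies above the market-clearing price, it is binding.
At P = 40: Qd = 218 - 5·40 = 18 and Qs = 3·40 - 38 = 82.
Surplus = Qs - Qd = 64.
Government expenditure = surplus × support price = 64 × 40 = 2560.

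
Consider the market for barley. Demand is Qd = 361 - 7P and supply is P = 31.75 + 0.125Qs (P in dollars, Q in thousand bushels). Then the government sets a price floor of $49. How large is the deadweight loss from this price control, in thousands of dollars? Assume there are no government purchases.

Rearranging supply gives Qs = 8P - 254. Setting quantity demanded equal to quantity supplied, 361 - 7P = 8P - 254, gives P* = 41 and Q* = 74.
The floor of 49 is above the equilibrium price 41, so it binds.
At P = 49: Qd = 361 - 7·49 = 18 and Qs = 8·49 - 254 = 138.
Quantity traded falls to 18. At Q = 18 the demand price is (361 - 18)/7 = 49 and the supply price is (254 + 18)/8 = 34.
Deadweight loss = ½ · (49 - 34) · (74 - 18) = ½ · 15 · 56 = 420.

420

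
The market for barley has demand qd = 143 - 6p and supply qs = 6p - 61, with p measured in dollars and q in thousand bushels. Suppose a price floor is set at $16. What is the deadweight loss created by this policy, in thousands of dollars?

Without the control the market clears where 143 - 6p = 6p - 61, i.e. p* = 17 and q* = 41.
Since 16 is below p* = 17, the floor does not bind and the free-market outcome prevails.
Since the control does not bind, no trades are prevented and deadweight loss is zero.

0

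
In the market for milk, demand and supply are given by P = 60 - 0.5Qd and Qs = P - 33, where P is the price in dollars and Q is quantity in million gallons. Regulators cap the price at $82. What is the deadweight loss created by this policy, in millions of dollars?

0

Rearranging demand gives Qd = 120 - 2P. Equilibrium: 120 - 2P = P - 33, so 153 = 3P and P* = 51, Q* = 18.
The ceiling of 82 is above the equilibrium price 51, so it is not binding; the market clears at P* = 51, Q* = 18.
Since the control does not bind, no trades are prevented and deadweight loss is zero.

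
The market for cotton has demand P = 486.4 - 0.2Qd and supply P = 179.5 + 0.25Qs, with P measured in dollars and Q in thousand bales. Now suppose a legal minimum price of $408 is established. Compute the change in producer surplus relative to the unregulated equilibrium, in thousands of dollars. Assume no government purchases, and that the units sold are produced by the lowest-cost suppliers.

Rearranging demand gives Qd = 2432 - 5P; rearranging supply gives Qs = 4P - 718. Setting quantity demanded equal to quantity supplied, 2432 - 5P = 4P - 718, gives P* = 350 and Q* = 682.
Because the floor (408) lies above the market-clearing price, it is binding.
At P = 408: Qd = 2432 - 5·408 = 392 and Qs = 4·408 - 718 = 914.
Producer surplus without the control is ½ · (350 - 179.5) · 682 = 58140.5.
With the floor, 392 units are sold at 408. The supply price at Q = 392 is 277.5, so PS = ½ · [(408 - 179.5) + (408 - 277.5)] · 392 = 70364.
Change in producer surplus = 70364 - 58140.5 = 12223.5.

12223.5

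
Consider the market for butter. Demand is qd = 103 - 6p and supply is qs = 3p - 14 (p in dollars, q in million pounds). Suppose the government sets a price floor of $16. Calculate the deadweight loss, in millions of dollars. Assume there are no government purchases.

Setting quantity demanded equal to quantity supplied, 103 - 6p = 3p - 14, gives p* = 13 and q* = 25.
Since 16 > 13, the floor is binding.
At p = 16: qd = 103 - 6·16 = 7 and qs = 3·16 - 14 = 34.
Quantity traded falls to 7. At q = 7 the demand price is (103 - 7)/6 = 16 and the supply price is (14 + 7)/3 = 7.
Deadweight loss = ½ · (16 - 7) · (25 - 7) = ½ · 9 · 18 = 81.

81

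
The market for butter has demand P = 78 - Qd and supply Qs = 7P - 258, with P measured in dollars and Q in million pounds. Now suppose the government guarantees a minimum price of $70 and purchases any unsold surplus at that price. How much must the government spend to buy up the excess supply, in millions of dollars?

15680

Rearranging demand gives Qd = 78 - P. In a free market, 78 - P = 7P - 258 gives the equilibrium P* = 42, Q* = 36.
The floor of 70 is above the equilibrium price 42, so it binds.
At P = 70: Qd = 78 - 70 = 8 and Qs = 7·70 - 258 = 232.
Surplus = Qs - Qd = 224.
Government expenditure = surplus × support price = 224 × 70 = 15680.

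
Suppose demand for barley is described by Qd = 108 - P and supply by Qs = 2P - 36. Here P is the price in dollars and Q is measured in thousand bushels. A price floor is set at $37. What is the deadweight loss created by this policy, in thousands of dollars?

0

Setting quantity demanded equal to quantity supplied, 108 - P = 2P - 36, gives P* = 48 and Q* = 60.
The floor of 37 is below the equilibrium price 48, so it is not binding; the market clears at P* = 48, Q* = 60.
Since the control does not bind, no trades are prevented and deadweight loss is zero.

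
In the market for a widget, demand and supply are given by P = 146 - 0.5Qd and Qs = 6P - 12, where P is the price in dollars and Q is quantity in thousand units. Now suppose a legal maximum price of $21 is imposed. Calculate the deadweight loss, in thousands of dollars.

Rearranging demand gives Qd = 292 - 2P. Without the control the market clears where 292 - 2P = 6P - 12, i.e. P* = 38 and Q* = 216.
Because the ceiling (21) lies below the market-clearing price, it is binding.
At P = 21: Qd = 292 - 2·21 = 250 and Qs = 6·21 - 12 = 114.
Quantity traded falls to 114. At Q = 114 the demand price is (292 - 114)/2 = 89 and the supply price is (12 + 114)/6 = 21.
Deadweight loss = ½ · (89 - 21) · (216 - 114) = ½ · 68 · 102 = 3468.

3468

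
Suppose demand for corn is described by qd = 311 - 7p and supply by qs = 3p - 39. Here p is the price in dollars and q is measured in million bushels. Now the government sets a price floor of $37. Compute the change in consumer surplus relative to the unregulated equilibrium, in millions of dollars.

Setting quantity demanded equal to quantity supplied, 311 - 7p = 3p - 39, gives p* = 35 and q* = 66.
The floor of 37 is above the equilibrium price 35, so it binds.
At p = 37: qd = 311 - 7·37 = 52 and qs = 3·37 - 39 = 72.
Consumer surplus without the control is ½ · (311/7 - 35) · 66 = 2178/7.
With the floor, consumers buy 52 units at 37, so CS = ½ · (311/7 - 37) · 52 = 1352/7.
Change in consumer surplus = 1352/7 - 2178/7 = -118.

-118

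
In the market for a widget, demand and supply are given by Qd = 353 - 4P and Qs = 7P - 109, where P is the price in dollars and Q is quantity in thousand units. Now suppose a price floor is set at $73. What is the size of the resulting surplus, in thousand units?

Setting quantity demanded equal to quantity supplied, 353 - 4P = 7P - 109, gives P* = 42 and Q* = 185.
Because the floor (73) lies above the market-clearing price, it is binding.
At P = 73: Qd = 353 - 4·73 = 61 and Qs = 7·73 - 109 = 402.
Surplus = Qs - Qd = 402 - 61 = 341.

341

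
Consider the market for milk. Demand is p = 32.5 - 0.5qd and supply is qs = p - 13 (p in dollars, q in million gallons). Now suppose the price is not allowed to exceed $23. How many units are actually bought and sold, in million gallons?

Rearranging demand gives qd = 65 - 2p. Equilibrium: 65 - 2p = p - 13, so 78 = 3p and p* = 26, q* = 13.
Since 23 < 26, the ceiling is binding.
At p = 23: qd = 65 - 2·23 = 19 and qs = 23 - 13 = 10.
The quantity actually transacted is the short side, supply: 10.

10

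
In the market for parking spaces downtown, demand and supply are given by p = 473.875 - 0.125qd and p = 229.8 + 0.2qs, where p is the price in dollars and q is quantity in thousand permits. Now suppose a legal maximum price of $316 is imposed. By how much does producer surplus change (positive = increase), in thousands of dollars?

Rearranging demand gives qd = 3791 - 8p; rearranging supply gives qs = 5p - 1149. Equilibrium: 3791 - 8p = 5p - 1149, so 4940 = 13p and p* = 380, q* = 751.
Because the ceiling (316) lies below the market-clearing price, it is binding.
At p = 316: qd = 3791 - 8·316 = 1263 and qs = 5·316 - 1149 = 431.
Producer surplus without the control is ½ · (380 - 229.8) · 751 = 56400.1.
With the ceiling, producers sell 431 units at 316, so PS = ½ · (316 - 229.8) · 431 = 18576.1.
Change in producer surplus = 18576.1 - 56400.1 = -37824.

-37824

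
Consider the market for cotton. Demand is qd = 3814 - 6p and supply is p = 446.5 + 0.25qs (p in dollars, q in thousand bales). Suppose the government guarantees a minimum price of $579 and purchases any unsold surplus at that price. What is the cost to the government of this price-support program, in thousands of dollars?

Rearranging supply gives qs = 4p - 1786. Equilibrium: 3814 - 6p = 4p - 1786, so 5600 = 10p and p* = 560, q* = 454.
The floor of 579 is above the equilibrium price 560, so it binds.
At p = 579: qd = 3814 - 6·579 = 340 and qs = 4·579 - 1786 = 530.
Surplus = qs - qd = 190.
Government expenditure = surplus × support price = 190 × 579 = 110010.

110010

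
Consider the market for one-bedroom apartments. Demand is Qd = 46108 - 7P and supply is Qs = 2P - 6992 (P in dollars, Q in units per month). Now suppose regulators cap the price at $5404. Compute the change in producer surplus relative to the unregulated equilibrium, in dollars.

Setting quantity demanded equal to quantity supplied, 46108 - 7P = 2P - 6992, gives P* = 5900 and Q* = 4808.
Because the ceiling (5404) lies below the market-clearing price, it is binding.
At P = 5404: Qd = 46108 - 7·5404 = 8280 and Qs = 2·5404 - 6992 = 3816.
Producer surplus without the control is ½ · (5900 - 3496) · 4808 = 5779216.
With the ceiling, producers sell 3816 units at 5404, so PS = ½ · (5404 - 3496) · 3816 = 3640464.
Change in producer surplus = 3640464 - 5779216 = -2138752.

-2138752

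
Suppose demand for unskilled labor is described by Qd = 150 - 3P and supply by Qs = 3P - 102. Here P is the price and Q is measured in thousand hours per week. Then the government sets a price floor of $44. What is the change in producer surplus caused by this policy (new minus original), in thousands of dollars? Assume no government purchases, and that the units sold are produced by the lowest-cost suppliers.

In a free market, 150 - 3P = 3P - 102 gives the equilibrium P* = 42, Q* = 24.
The floor of 44 is above the equilibrium price 42, so it binds.
At P = 44: Qd = 150 - 3·44 = 18 and Qs = 3·44 - 102 = 30.
Producer surplus without the control is ½ · (42 - 34) · 24 = 96.
With the floor, 18 units are sold at 44. The supply price at Q = 18 is 40, so PS = ½ · [(44 - 34) + (44 - 40)] · 18 = 126.
Change in producer surplus = 126 - 96 = 30.

30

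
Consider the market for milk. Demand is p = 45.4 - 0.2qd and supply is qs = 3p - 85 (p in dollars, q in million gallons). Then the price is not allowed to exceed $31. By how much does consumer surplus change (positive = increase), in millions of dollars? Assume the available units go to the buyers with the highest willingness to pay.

Rearranging demand gives qd = 227 - 5p. Setting quantity demanded equal to quantity supplied, 227 - 5p = 3p - 85, gives p* = 39 and q* = 32.
Since 31 < 39, the ceiling is binding.
At p = 31: qd = 227 - 5·31 = 72 and qs = 3·31 - 85 = 8.
Consumer surplus without the control is ½ · (45.4 - 39) · 32 = 102.4.
With the ceiling, 8 units are sold at 31 (assume they go to the highest-value buyers). The demand price at q = 8 is 43.8, so CS = ½ · [(45.4 - 31) + (43.8 - 31)] · 8 = 108.8.
Change in consumer surplus = 108.8 - 102.4 = 6.4.

6.4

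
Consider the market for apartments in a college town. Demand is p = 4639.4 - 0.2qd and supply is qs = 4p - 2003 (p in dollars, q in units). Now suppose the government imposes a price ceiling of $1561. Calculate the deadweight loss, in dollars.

5526435.6

Rearranging demand gives qd = 23197 - 5p. Without the control the market clears where 23197 - 5p = 4p - 2003, i.e. p* = 2800 and q* = 9197.
Since 1561 < 2800, the ceiling is binding.
At p = 1561: qd = 23197 - 5·1561 = 15392 and qs = 4·1561 - 2003 = 4241.
Quantity traded falls to 4241. At q = 4241 the demand price is (23197 - 4241)/5 = 3791.2 and the supply price is (2003 + 4241)/4 = 1561.
Deadweight loss = ½ · (3791.2 - 1561) · (9197 - 4241) = ½ · 2230.2 · 4956 = 5526435.6.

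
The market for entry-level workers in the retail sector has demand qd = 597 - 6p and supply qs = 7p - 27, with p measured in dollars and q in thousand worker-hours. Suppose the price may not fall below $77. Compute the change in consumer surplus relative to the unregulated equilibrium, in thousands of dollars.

Setting quantity demanded equal to quantity supplied, 597 - 6p = 7p - 27, gives p* = 48 and q* = 309.
Since 77 > 48, the floor is binding.
At p = 77: qd = 597 - 6·77 = 135 and qs = 7·77 - 27 = 512.
Consumer surplus without the control is ½ · (99.5 - 48) · 309 = 7956.75.
With the floor, consumers buy 135 units at 77, so CS = ½ · (99.5 - 77) · 135 = 1518.75.
Change in consumer surplus = 1518.75 - 7956.75 = -6438.

-6438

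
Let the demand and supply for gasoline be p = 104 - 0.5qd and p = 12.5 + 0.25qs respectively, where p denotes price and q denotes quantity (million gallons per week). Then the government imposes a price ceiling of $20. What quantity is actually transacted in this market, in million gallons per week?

30

Rearranging demand gives qd = 208 - 2p; rearranging supply gives qs = 4p - 50. Without the control the market clears where 208 - 2p = 4p - 50, i.e. p* = 43 and q* = 122.
The ceiling of 20 is below the equilibrium price 43, so it binds.
At p = 20: qd = 208 - 2·20 = 168 and qs = 4·20 - 50 = 30.
The quantity actually transacted is the short side, supply: 30.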